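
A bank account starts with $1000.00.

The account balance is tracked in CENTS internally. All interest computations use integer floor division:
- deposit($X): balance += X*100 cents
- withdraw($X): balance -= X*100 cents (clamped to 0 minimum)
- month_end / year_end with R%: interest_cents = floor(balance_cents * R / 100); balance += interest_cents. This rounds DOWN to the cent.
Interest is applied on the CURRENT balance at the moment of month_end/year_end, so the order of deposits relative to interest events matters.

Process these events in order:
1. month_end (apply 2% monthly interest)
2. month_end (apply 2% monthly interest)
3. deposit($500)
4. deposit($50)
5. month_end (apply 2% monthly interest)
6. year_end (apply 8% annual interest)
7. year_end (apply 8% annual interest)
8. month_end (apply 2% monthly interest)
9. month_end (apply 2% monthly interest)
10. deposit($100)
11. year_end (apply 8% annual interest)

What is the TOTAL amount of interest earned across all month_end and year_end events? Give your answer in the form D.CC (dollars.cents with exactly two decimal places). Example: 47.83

Answer: 584.03

Derivation:
After 1 (month_end (apply 2% monthly interest)): balance=$1020.00 total_interest=$20.00
After 2 (month_end (apply 2% monthly interest)): balance=$1040.40 total_interest=$40.40
After 3 (deposit($500)): balance=$1540.40 total_interest=$40.40
After 4 (deposit($50)): balance=$1590.40 total_interest=$40.40
After 5 (month_end (apply 2% monthly interest)): balance=$1622.20 total_interest=$72.20
After 6 (year_end (apply 8% annual interest)): balance=$1751.97 total_interest=$201.97
After 7 (year_end (apply 8% annual interest)): balance=$1892.12 total_interest=$342.12
After 8 (month_end (apply 2% monthly interest)): balance=$1929.96 total_interest=$379.96
After 9 (month_end (apply 2% monthly interest)): balance=$1968.55 total_interest=$418.55
After 10 (deposit($100)): balance=$2068.55 total_interest=$418.55
After 11 (year_end (apply 8% annual interest)): balance=$2234.03 total_interest=$584.03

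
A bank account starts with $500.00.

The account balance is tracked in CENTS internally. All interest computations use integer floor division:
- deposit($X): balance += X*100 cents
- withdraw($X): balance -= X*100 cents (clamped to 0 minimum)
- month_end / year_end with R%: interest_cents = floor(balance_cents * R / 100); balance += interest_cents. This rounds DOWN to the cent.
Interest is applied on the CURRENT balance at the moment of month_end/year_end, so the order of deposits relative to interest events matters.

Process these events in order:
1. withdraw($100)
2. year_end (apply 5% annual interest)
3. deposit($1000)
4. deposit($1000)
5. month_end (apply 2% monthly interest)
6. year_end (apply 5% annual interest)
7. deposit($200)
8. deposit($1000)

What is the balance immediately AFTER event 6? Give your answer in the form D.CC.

After 1 (withdraw($100)): balance=$400.00 total_interest=$0.00
After 2 (year_end (apply 5% annual interest)): balance=$420.00 total_interest=$20.00
After 3 (deposit($1000)): balance=$1420.00 total_interest=$20.00
After 4 (deposit($1000)): balance=$2420.00 total_interest=$20.00
After 5 (month_end (apply 2% monthly interest)): balance=$2468.40 total_interest=$68.40
After 6 (year_end (apply 5% annual interest)): balance=$2591.82 total_interest=$191.82

Answer: 2591.82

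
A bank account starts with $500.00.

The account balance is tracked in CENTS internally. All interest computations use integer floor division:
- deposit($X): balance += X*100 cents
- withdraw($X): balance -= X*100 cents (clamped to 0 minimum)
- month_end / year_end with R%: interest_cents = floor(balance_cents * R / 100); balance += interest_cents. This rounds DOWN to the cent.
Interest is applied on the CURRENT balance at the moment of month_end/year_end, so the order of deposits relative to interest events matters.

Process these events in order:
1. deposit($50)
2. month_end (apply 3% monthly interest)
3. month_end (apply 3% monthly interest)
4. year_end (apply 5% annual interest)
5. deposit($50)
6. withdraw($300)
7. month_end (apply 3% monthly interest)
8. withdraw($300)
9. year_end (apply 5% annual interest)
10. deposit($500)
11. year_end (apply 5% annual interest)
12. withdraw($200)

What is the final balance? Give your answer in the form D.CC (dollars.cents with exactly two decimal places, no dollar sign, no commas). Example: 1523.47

After 1 (deposit($50)): balance=$550.00 total_interest=$0.00
After 2 (month_end (apply 3% monthly interest)): balance=$566.50 total_interest=$16.50
After 3 (month_end (apply 3% monthly interest)): balance=$583.49 total_interest=$33.49
After 4 (year_end (apply 5% annual interest)): balance=$612.66 total_interest=$62.66
After 5 (deposit($50)): balance=$662.66 total_interest=$62.66
After 6 (withdraw($300)): balance=$362.66 total_interest=$62.66
After 7 (month_end (apply 3% monthly interest)): balance=$373.53 total_interest=$73.53
After 8 (withdraw($300)): balance=$73.53 total_interest=$73.53
After 9 (year_end (apply 5% annual interest)): balance=$77.20 total_interest=$77.20
After 10 (deposit($500)): balance=$577.20 total_interest=$77.20
After 11 (year_end (apply 5% annual interest)): balance=$606.06 total_interest=$106.06
After 12 (withdraw($200)): balance=$406.06 total_interest=$106.06

Answer: 406.06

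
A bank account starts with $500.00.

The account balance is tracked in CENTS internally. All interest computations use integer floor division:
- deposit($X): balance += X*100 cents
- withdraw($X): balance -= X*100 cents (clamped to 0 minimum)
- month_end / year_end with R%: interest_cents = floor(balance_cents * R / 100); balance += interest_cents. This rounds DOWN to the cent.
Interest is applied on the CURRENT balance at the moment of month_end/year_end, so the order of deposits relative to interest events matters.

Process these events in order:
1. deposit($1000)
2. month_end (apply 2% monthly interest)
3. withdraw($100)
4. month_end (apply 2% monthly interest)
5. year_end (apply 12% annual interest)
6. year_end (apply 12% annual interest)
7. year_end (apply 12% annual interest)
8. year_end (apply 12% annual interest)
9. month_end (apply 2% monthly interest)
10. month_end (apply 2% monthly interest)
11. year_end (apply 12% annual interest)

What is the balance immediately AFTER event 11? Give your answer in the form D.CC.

Answer: 2674.36

Derivation:
After 1 (deposit($1000)): balance=$1500.00 total_interest=$0.00
After 2 (month_end (apply 2% monthly interest)): balance=$1530.00 total_interest=$30.00
After 3 (withdraw($100)): balance=$1430.00 total_interest=$30.00
After 4 (month_end (apply 2% monthly interest)): balance=$1458.60 total_interest=$58.60
After 5 (year_end (apply 12% annual interest)): balance=$1633.63 total_interest=$233.63
After 6 (year_end (apply 12% annual interest)): balance=$1829.66 total_interest=$429.66
After 7 (year_end (apply 12% annual interest)): balance=$2049.21 total_interest=$649.21
After 8 (year_end (apply 12% annual interest)): balance=$2295.11 total_interest=$895.11
After 9 (month_end (apply 2% monthly interest)): balance=$2341.01 total_interest=$941.01
After 10 (month_end (apply 2% monthly interest)): balance=$2387.83 total_interest=$987.83
After 11 (year_end (apply 12% annual interest)): balance=$2674.36 total_interest=$1274.36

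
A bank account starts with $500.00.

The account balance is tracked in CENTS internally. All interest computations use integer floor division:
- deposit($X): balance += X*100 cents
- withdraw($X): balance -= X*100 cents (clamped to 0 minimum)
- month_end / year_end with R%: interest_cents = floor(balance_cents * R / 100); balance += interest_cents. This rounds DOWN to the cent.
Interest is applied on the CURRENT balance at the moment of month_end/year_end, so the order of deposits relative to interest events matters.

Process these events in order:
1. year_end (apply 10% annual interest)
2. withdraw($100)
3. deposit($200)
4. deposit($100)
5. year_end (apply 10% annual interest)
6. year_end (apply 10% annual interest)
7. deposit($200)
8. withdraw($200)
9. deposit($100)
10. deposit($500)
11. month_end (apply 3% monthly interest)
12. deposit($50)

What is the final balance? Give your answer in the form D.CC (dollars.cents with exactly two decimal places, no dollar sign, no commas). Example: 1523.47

After 1 (year_end (apply 10% annual interest)): balance=$550.00 total_interest=$50.00
After 2 (withdraw($100)): balance=$450.00 total_interest=$50.00
After 3 (deposit($200)): balance=$650.00 total_interest=$50.00
After 4 (deposit($100)): balance=$750.00 total_interest=$50.00
After 5 (year_end (apply 10% annual interest)): balance=$825.00 total_interest=$125.00
After 6 (year_end (apply 10% annual interest)): balance=$907.50 total_interest=$207.50
After 7 (deposit($200)): balance=$1107.50 total_interest=$207.50
After 8 (withdraw($200)): balance=$907.50 total_interest=$207.50
After 9 (deposit($100)): balance=$1007.50 total_interest=$207.50
After 10 (deposit($500)): balance=$1507.50 total_interest=$207.50
After 11 (month_end (apply 3% monthly interest)): balance=$1552.72 total_interest=$252.72
After 12 (deposit($50)): balance=$1602.72 total_interest=$252.72

Answer: 1602.72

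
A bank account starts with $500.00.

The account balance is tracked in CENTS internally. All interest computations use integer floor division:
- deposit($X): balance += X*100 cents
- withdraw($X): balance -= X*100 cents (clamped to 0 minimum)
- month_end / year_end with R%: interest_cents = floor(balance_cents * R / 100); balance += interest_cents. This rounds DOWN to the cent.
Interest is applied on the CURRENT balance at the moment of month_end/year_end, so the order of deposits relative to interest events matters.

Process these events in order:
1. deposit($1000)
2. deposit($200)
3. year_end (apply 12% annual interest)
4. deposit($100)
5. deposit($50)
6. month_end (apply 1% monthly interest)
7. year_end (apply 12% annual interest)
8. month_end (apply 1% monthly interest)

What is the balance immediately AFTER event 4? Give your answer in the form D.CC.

Answer: 2004.00

Derivation:
After 1 (deposit($1000)): balance=$1500.00 total_interest=$0.00
After 2 (deposit($200)): balance=$1700.00 total_interest=$0.00
After 3 (year_end (apply 12% annual interest)): balance=$1904.00 total_interest=$204.00
After 4 (deposit($100)): balance=$2004.00 total_interest=$204.00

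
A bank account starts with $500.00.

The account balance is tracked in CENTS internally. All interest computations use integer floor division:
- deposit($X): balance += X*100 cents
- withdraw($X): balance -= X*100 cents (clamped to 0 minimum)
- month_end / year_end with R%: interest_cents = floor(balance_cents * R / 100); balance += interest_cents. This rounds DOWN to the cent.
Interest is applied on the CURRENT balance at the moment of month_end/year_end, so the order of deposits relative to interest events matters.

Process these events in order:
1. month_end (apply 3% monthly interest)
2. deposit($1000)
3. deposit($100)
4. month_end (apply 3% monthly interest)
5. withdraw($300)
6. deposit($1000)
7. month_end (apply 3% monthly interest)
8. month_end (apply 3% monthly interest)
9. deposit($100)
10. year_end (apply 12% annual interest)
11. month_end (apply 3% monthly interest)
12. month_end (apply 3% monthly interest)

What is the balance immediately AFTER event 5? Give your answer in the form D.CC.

After 1 (month_end (apply 3% monthly interest)): balance=$515.00 total_interest=$15.00
After 2 (deposit($1000)): balance=$1515.00 total_interest=$15.00
After 3 (deposit($100)): balance=$1615.00 total_interest=$15.00
After 4 (month_end (apply 3% monthly interest)): balance=$1663.45 total_interest=$63.45
After 5 (withdraw($300)): balance=$1363.45 total_interest=$63.45

Answer: 1363.45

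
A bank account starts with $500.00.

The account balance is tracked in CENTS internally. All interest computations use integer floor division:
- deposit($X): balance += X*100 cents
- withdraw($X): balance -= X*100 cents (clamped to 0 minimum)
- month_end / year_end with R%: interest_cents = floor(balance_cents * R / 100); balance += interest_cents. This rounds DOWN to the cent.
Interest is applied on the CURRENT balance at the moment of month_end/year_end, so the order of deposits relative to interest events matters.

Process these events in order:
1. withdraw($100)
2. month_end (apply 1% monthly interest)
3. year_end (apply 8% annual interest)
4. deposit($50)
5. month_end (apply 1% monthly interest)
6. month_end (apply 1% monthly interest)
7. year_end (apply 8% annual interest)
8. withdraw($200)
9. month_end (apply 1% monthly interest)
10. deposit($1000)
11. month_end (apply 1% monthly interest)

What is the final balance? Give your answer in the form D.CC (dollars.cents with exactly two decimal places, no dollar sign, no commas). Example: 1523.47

Answer: 1352.51

Derivation:
After 1 (withdraw($100)): balance=$400.00 total_interest=$0.00
After 2 (month_end (apply 1% monthly interest)): balance=$404.00 total_interest=$4.00
After 3 (year_end (apply 8% annual interest)): balance=$436.32 total_interest=$36.32
After 4 (deposit($50)): balance=$486.32 total_interest=$36.32
After 5 (month_end (apply 1% monthly interest)): balance=$491.18 total_interest=$41.18
After 6 (month_end (apply 1% monthly interest)): balance=$496.09 total_interest=$46.09
After 7 (year_end (apply 8% annual interest)): balance=$535.77 total_interest=$85.77
After 8 (withdraw($200)): balance=$335.77 total_interest=$85.77
After 9 (month_end (apply 1% monthly interest)): balance=$339.12 total_interest=$89.12
After 10 (deposit($1000)): balance=$1339.12 total_interest=$89.12
After 11 (month_end (apply 1% monthly interest)): balance=$1352.51 total_interest=$102.51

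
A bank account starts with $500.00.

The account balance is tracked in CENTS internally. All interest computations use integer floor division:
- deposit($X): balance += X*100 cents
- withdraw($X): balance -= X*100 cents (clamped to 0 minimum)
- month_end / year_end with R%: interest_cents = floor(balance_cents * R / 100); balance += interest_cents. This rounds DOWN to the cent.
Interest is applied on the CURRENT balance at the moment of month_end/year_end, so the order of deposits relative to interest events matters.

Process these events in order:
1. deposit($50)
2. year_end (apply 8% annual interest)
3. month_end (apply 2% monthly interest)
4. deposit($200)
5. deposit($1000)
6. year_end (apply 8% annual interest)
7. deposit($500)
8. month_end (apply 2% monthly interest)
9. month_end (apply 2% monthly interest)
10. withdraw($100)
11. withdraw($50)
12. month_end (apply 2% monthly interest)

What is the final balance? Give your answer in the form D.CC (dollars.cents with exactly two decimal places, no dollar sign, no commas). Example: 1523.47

After 1 (deposit($50)): balance=$550.00 total_interest=$0.00
After 2 (year_end (apply 8% annual interest)): balance=$594.00 total_interest=$44.00
After 3 (month_end (apply 2% monthly interest)): balance=$605.88 total_interest=$55.88
After 4 (deposit($200)): balance=$805.88 total_interest=$55.88
After 5 (deposit($1000)): balance=$1805.88 total_interest=$55.88
After 6 (year_end (apply 8% annual interest)): balance=$1950.35 total_interest=$200.35
After 7 (deposit($500)): balance=$2450.35 total_interest=$200.35
After 8 (month_end (apply 2% monthly interest)): balance=$2499.35 total_interest=$249.35
After 9 (month_end (apply 2% monthly interest)): balance=$2549.33 total_interest=$299.33
After 10 (withdraw($100)): balance=$2449.33 total_interest=$299.33
After 11 (withdraw($50)): balance=$2399.33 total_interest=$299.33
After 12 (month_end (apply 2% monthly interest)): balance=$2447.31 total_interest=$347.31

Answer: 2447.31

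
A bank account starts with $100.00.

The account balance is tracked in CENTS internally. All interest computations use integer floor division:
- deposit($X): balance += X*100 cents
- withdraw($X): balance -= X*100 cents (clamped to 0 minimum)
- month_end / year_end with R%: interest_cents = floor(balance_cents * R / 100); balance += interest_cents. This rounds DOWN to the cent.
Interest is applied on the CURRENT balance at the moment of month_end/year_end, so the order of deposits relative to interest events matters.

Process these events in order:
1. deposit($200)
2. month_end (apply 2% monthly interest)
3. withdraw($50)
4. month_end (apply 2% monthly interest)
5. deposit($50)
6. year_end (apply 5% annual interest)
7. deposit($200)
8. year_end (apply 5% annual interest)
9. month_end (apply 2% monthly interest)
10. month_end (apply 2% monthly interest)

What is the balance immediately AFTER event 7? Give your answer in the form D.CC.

Answer: 526.67

Derivation:
After 1 (deposit($200)): balance=$300.00 total_interest=$0.00
After 2 (month_end (apply 2% monthly interest)): balance=$306.00 total_interest=$6.00
After 3 (withdraw($50)): balance=$256.00 total_interest=$6.00
After 4 (month_end (apply 2% monthly interest)): balance=$261.12 total_interest=$11.12
After 5 (deposit($50)): balance=$311.12 total_interest=$11.12
After 6 (year_end (apply 5% annual interest)): balance=$326.67 total_interest=$26.67
After 7 (deposit($200)): balance=$526.67 total_interest=$26.67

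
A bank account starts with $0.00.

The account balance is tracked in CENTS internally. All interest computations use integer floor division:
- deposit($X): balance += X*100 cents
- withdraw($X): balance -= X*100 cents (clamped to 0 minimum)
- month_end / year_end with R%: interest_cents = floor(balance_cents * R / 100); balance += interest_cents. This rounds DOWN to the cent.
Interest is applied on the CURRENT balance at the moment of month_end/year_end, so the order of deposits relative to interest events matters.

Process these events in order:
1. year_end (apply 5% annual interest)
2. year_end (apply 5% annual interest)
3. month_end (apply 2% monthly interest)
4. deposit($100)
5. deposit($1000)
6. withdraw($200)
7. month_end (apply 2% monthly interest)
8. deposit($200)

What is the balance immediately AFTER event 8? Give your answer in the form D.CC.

After 1 (year_end (apply 5% annual interest)): balance=$0.00 total_interest=$0.00
After 2 (year_end (apply 5% annual interest)): balance=$0.00 total_interest=$0.00
After 3 (month_end (apply 2% monthly interest)): balance=$0.00 total_interest=$0.00
After 4 (deposit($100)): balance=$100.00 total_interest=$0.00
After 5 (deposit($1000)): balance=$1100.00 total_interest=$0.00
After 6 (withdraw($200)): balance=$900.00 total_interest=$0.00
After 7 (month_end (apply 2% monthly interest)): balance=$918.00 total_interest=$18.00
After 8 (deposit($200)): balance=$1118.00 total_interest=$18.00

Answer: 1118.00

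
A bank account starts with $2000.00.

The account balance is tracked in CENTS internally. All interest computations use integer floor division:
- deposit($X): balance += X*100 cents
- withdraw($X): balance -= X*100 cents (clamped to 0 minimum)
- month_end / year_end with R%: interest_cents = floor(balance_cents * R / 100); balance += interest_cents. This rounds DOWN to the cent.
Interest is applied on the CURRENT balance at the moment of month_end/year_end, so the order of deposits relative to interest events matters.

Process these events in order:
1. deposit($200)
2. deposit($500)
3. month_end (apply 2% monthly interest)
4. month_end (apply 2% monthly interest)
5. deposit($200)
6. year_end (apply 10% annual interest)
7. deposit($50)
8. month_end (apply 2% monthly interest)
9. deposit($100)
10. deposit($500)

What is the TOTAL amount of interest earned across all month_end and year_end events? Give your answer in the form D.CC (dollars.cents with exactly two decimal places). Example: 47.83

After 1 (deposit($200)): balance=$2200.00 total_interest=$0.00
After 2 (deposit($500)): balance=$2700.00 total_interest=$0.00
After 3 (month_end (apply 2% monthly interest)): balance=$2754.00 total_interest=$54.00
After 4 (month_end (apply 2% monthly interest)): balance=$2809.08 total_interest=$109.08
After 5 (deposit($200)): balance=$3009.08 total_interest=$109.08
After 6 (year_end (apply 10% annual interest)): balance=$3309.98 total_interest=$409.98
After 7 (deposit($50)): balance=$3359.98 total_interest=$409.98
After 8 (month_end (apply 2% monthly interest)): balance=$3427.17 total_interest=$477.17
After 9 (deposit($100)): balance=$3527.17 total_interest=$477.17
After 10 (deposit($500)): balance=$4027.17 total_interest=$477.17

Answer: 477.17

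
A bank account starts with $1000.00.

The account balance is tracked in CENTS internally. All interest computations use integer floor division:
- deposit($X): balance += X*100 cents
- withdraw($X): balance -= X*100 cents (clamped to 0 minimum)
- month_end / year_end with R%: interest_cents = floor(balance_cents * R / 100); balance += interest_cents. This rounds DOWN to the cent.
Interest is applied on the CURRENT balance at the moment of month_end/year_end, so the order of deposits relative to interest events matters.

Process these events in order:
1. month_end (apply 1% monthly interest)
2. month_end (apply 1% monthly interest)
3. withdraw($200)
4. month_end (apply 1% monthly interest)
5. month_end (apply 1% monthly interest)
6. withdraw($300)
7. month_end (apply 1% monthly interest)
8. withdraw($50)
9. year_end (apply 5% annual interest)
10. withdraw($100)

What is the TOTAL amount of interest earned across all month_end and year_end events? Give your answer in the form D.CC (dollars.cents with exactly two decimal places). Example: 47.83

After 1 (month_end (apply 1% monthly interest)): balance=$1010.00 total_interest=$10.00
After 2 (month_end (apply 1% monthly interest)): balance=$1020.10 total_interest=$20.10
After 3 (withdraw($200)): balance=$820.10 total_interest=$20.10
After 4 (month_end (apply 1% monthly interest)): balance=$828.30 total_interest=$28.30
After 5 (month_end (apply 1% monthly interest)): balance=$836.58 total_interest=$36.58
After 6 (withdraw($300)): balance=$536.58 total_interest=$36.58
After 7 (month_end (apply 1% monthly interest)): balance=$541.94 total_interest=$41.94
After 8 (withdraw($50)): balance=$491.94 total_interest=$41.94
After 9 (year_end (apply 5% annual interest)): balance=$516.53 total_interest=$66.53
After 10 (withdraw($100)): balance=$416.53 total_interest=$66.53

Answer: 66.53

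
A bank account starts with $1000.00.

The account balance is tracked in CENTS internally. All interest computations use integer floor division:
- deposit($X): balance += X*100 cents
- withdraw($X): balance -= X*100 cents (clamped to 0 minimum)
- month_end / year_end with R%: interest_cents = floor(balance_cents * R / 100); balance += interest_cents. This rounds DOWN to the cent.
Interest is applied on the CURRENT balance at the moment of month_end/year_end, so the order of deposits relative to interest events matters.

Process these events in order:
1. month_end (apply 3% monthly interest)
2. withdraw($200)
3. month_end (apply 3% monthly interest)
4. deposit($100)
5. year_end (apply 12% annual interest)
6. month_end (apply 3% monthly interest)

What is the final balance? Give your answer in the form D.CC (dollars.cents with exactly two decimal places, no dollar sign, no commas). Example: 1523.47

After 1 (month_end (apply 3% monthly interest)): balance=$1030.00 total_interest=$30.00
After 2 (withdraw($200)): balance=$830.00 total_interest=$30.00
After 3 (month_end (apply 3% monthly interest)): balance=$854.90 total_interest=$54.90
After 4 (deposit($100)): balance=$954.90 total_interest=$54.90
After 5 (year_end (apply 12% annual interest)): balance=$1069.48 total_interest=$169.48
After 6 (month_end (apply 3% monthly interest)): balance=$1101.56 total_interest=$201.56

Answer: 1101.56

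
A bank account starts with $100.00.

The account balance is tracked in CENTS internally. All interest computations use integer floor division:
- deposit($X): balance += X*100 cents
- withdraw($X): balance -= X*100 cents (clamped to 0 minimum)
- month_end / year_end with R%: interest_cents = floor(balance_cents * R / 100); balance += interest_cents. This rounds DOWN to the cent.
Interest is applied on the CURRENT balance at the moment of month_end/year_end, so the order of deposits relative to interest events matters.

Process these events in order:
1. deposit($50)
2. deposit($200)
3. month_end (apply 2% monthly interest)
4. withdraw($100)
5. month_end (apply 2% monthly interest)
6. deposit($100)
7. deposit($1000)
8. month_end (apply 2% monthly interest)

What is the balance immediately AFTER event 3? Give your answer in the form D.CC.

Answer: 357.00

Derivation:
After 1 (deposit($50)): balance=$150.00 total_interest=$0.00
After 2 (deposit($200)): balance=$350.00 total_interest=$0.00
After 3 (month_end (apply 2% monthly interest)): balance=$357.00 total_interest=$7.00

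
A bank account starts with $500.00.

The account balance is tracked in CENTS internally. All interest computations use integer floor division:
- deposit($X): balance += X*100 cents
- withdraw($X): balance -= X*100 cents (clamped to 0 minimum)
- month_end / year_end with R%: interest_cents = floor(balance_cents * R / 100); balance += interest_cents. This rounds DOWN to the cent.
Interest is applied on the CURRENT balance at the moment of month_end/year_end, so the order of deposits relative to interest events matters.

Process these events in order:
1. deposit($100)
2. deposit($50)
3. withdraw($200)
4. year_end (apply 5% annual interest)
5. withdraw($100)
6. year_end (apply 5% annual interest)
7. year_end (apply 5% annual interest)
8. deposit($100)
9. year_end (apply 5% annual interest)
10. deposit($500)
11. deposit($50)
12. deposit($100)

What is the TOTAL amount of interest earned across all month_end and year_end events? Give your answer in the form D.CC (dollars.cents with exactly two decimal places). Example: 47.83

Answer: 86.20

Derivation:
After 1 (deposit($100)): balance=$600.00 total_interest=$0.00
After 2 (deposit($50)): balance=$650.00 total_interest=$0.00
After 3 (withdraw($200)): balance=$450.00 total_interest=$0.00
After 4 (year_end (apply 5% annual interest)): balance=$472.50 total_interest=$22.50
After 5 (withdraw($100)): balance=$372.50 total_interest=$22.50
After 6 (year_end (apply 5% annual interest)): balance=$391.12 total_interest=$41.12
After 7 (year_end (apply 5% annual interest)): balance=$410.67 total_interest=$60.67
After 8 (deposit($100)): balance=$510.67 total_interest=$60.67
After 9 (year_end (apply 5% annual interest)): balance=$536.20 total_interest=$86.20
After 10 (deposit($500)): balance=$1036.20 total_interest=$86.20
After 11 (deposit($50)): balance=$1086.20 total_interest=$86.20
After 12 (deposit($100)): balance=$1186.20 total_interest=$86.20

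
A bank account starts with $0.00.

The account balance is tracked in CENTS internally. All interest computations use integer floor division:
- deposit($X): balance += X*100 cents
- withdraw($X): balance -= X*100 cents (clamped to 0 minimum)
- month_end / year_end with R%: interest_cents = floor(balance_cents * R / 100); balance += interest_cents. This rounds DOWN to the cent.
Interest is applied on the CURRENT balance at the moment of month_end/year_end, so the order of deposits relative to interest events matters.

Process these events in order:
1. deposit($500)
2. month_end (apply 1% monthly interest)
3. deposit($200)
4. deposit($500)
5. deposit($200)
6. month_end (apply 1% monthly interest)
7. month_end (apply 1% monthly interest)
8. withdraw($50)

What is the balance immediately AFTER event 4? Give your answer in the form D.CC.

After 1 (deposit($500)): balance=$500.00 total_interest=$0.00
After 2 (month_end (apply 1% monthly interest)): balance=$505.00 total_interest=$5.00
After 3 (deposit($200)): balance=$705.00 total_interest=$5.00
After 4 (deposit($500)): balance=$1205.00 total_interest=$5.00

Answer: 1205.00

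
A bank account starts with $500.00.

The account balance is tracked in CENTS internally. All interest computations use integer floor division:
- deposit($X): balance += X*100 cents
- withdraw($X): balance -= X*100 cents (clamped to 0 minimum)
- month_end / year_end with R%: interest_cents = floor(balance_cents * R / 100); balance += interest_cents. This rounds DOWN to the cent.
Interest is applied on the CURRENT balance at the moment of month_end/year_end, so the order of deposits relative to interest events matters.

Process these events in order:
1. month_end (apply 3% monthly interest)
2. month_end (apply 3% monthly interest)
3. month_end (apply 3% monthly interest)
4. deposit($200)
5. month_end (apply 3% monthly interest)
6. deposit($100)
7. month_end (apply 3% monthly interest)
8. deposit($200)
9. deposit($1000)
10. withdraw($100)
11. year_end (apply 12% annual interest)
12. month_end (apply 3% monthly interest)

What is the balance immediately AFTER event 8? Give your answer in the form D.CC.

Answer: 1094.81

Derivation:
After 1 (month_end (apply 3% monthly interest)): balance=$515.00 total_interest=$15.00
After 2 (month_end (apply 3% monthly interest)): balance=$530.45 total_interest=$30.45
After 3 (month_end (apply 3% monthly interest)): balance=$546.36 total_interest=$46.36
After 4 (deposit($200)): balance=$746.36 total_interest=$46.36
After 5 (month_end (apply 3% monthly interest)): balance=$768.75 total_interest=$68.75
After 6 (deposit($100)): balance=$868.75 total_interest=$68.75
After 7 (month_end (apply 3% monthly interest)): balance=$894.81 total_interest=$94.81
After 8 (deposit($200)): balance=$1094.81 total_interest=$94.81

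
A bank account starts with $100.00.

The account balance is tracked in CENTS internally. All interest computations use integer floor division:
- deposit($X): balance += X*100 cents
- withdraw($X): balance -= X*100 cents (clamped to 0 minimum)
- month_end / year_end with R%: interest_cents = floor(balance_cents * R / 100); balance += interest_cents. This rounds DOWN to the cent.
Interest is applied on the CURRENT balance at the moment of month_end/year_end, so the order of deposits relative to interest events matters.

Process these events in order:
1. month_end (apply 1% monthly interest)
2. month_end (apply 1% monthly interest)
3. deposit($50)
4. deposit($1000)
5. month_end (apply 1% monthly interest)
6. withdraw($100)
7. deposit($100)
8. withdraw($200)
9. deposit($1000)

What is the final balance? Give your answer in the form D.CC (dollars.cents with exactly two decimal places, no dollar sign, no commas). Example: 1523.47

After 1 (month_end (apply 1% monthly interest)): balance=$101.00 total_interest=$1.00
After 2 (month_end (apply 1% monthly interest)): balance=$102.01 total_interest=$2.01
After 3 (deposit($50)): balance=$152.01 total_interest=$2.01
After 4 (deposit($1000)): balance=$1152.01 total_interest=$2.01
After 5 (month_end (apply 1% monthly interest)): balance=$1163.53 total_interest=$13.53
After 6 (withdraw($100)): balance=$1063.53 total_interest=$13.53
After 7 (deposit($100)): balance=$1163.53 total_interest=$13.53
After 8 (withdraw($200)): balance=$963.53 total_interest=$13.53
After 9 (deposit($1000)): balance=$1963.53 total_interest=$13.53

Answer: 1963.53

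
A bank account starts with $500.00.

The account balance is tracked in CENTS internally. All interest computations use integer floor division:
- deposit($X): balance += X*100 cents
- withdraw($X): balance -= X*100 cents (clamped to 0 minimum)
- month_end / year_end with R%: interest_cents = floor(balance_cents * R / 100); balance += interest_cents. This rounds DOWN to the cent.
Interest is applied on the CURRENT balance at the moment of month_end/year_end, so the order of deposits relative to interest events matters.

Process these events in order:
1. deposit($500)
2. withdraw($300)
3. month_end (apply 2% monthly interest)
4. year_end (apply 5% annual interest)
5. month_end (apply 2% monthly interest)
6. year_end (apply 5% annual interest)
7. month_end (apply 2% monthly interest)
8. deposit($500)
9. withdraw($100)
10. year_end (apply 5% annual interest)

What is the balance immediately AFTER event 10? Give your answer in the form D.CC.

Answer: 1279.91

Derivation:
After 1 (deposit($500)): balance=$1000.00 total_interest=$0.00
After 2 (withdraw($300)): balance=$700.00 total_interest=$0.00
After 3 (month_end (apply 2% monthly interest)): balance=$714.00 total_interest=$14.00
After 4 (year_end (apply 5% annual interest)): balance=$749.70 total_interest=$49.70
After 5 (month_end (apply 2% monthly interest)): balance=$764.69 total_interest=$64.69
After 6 (year_end (apply 5% annual interest)): balance=$802.92 total_interest=$102.92
After 7 (month_end (apply 2% monthly interest)): balance=$818.97 total_interest=$118.97
After 8 (deposit($500)): balance=$1318.97 total_interest=$118.97
After 9 (withdraw($100)): balance=$1218.97 total_interest=$118.97
After 10 (year_end (apply 5% annual interest)): balance=$1279.91 total_interest=$179.91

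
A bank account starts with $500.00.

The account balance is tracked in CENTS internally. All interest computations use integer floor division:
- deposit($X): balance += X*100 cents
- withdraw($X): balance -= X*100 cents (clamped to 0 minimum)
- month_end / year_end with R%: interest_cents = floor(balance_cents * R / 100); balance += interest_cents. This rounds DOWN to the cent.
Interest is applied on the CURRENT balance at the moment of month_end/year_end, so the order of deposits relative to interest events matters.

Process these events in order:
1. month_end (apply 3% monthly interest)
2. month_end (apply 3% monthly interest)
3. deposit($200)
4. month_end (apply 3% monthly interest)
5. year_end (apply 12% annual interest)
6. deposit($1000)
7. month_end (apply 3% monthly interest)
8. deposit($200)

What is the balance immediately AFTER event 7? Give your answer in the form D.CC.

After 1 (month_end (apply 3% monthly interest)): balance=$515.00 total_interest=$15.00
After 2 (month_end (apply 3% monthly interest)): balance=$530.45 total_interest=$30.45
After 3 (deposit($200)): balance=$730.45 total_interest=$30.45
After 4 (month_end (apply 3% monthly interest)): balance=$752.36 total_interest=$52.36
After 5 (year_end (apply 12% annual interest)): balance=$842.64 total_interest=$142.64
After 6 (deposit($1000)): balance=$1842.64 total_interest=$142.64
After 7 (month_end (apply 3% monthly interest)): balance=$1897.91 total_interest=$197.91

Answer: 1897.91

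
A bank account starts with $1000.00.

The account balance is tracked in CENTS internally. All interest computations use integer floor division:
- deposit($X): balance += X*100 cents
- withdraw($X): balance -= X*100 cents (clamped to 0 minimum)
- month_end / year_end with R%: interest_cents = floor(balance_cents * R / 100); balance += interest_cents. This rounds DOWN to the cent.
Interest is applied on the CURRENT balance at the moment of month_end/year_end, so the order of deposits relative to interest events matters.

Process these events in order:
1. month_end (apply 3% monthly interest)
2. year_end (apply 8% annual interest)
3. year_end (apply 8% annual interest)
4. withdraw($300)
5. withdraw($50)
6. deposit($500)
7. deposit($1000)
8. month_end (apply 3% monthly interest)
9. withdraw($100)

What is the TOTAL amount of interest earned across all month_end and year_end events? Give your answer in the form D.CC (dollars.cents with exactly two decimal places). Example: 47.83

Answer: 271.93

Derivation:
After 1 (month_end (apply 3% monthly interest)): balance=$1030.00 total_interest=$30.00
After 2 (year_end (apply 8% annual interest)): balance=$1112.40 total_interest=$112.40
After 3 (year_end (apply 8% annual interest)): balance=$1201.39 total_interest=$201.39
After 4 (withdraw($300)): balance=$901.39 total_interest=$201.39
After 5 (withdraw($50)): balance=$851.39 total_interest=$201.39
After 6 (deposit($500)): balance=$1351.39 total_interest=$201.39
After 7 (deposit($1000)): balance=$2351.39 total_interest=$201.39
After 8 (month_end (apply 3% monthly interest)): balance=$2421.93 total_interest=$271.93
After 9 (withdraw($100)): balance=$2321.93 total_interest=$271.93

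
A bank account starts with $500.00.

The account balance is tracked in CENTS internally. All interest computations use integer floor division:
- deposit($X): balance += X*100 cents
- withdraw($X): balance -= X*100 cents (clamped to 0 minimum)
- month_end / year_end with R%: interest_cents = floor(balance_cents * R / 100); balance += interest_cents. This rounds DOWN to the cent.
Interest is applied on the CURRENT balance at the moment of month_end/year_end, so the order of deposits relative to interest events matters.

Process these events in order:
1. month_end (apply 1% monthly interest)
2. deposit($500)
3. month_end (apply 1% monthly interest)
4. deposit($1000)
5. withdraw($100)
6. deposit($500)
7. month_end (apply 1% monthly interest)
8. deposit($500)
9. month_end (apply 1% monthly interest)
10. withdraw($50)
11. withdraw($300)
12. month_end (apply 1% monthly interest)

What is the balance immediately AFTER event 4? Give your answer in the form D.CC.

After 1 (month_end (apply 1% monthly interest)): balance=$505.00 total_interest=$5.00
After 2 (deposit($500)): balance=$1005.00 total_interest=$5.00
After 3 (month_end (apply 1% monthly interest)): balance=$1015.05 total_interest=$15.05
After 4 (deposit($1000)): balance=$2015.05 total_interest=$15.05

Answer: 2015.05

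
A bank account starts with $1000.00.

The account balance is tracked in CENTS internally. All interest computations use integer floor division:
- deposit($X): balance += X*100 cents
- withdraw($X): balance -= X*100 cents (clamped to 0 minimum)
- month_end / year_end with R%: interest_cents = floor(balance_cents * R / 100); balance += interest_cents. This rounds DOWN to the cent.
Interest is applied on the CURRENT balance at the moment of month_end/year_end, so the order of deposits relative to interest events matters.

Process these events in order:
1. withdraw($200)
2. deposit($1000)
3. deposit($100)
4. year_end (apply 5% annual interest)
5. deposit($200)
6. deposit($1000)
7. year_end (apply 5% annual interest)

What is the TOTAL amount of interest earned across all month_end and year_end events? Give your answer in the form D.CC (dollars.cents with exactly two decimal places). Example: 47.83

Answer: 254.75

Derivation:
After 1 (withdraw($200)): balance=$800.00 total_interest=$0.00
After 2 (deposit($1000)): balance=$1800.00 total_interest=$0.00
After 3 (deposit($100)): balance=$1900.00 total_interest=$0.00
After 4 (year_end (apply 5% annual interest)): balance=$1995.00 total_interest=$95.00
After 5 (deposit($200)): balance=$2195.00 total_interest=$95.00
After 6 (deposit($1000)): balance=$3195.00 total_interest=$95.00
After 7 (year_end (apply 5% annual interest)): balance=$3354.75 total_interest=$254.75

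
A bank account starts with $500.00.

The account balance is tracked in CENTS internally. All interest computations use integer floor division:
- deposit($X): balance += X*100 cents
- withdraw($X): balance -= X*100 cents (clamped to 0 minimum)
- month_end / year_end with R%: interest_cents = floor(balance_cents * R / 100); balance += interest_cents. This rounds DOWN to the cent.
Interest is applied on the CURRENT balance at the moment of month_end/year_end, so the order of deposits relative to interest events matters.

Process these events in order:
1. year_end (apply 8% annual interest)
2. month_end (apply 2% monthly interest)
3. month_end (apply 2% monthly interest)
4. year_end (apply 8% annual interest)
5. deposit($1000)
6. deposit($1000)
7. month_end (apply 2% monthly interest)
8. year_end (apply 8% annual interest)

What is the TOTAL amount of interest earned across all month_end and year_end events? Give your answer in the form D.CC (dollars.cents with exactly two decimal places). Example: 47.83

After 1 (year_end (apply 8% annual interest)): balance=$540.00 total_interest=$40.00
After 2 (month_end (apply 2% monthly interest)): balance=$550.80 total_interest=$50.80
After 3 (month_end (apply 2% monthly interest)): balance=$561.81 total_interest=$61.81
After 4 (year_end (apply 8% annual interest)): balance=$606.75 total_interest=$106.75
After 5 (deposit($1000)): balance=$1606.75 total_interest=$106.75
After 6 (deposit($1000)): balance=$2606.75 total_interest=$106.75
After 7 (month_end (apply 2% monthly interest)): balance=$2658.88 total_interest=$158.88
After 8 (year_end (apply 8% annual interest)): balance=$2871.59 total_interest=$371.59

Answer: 371.59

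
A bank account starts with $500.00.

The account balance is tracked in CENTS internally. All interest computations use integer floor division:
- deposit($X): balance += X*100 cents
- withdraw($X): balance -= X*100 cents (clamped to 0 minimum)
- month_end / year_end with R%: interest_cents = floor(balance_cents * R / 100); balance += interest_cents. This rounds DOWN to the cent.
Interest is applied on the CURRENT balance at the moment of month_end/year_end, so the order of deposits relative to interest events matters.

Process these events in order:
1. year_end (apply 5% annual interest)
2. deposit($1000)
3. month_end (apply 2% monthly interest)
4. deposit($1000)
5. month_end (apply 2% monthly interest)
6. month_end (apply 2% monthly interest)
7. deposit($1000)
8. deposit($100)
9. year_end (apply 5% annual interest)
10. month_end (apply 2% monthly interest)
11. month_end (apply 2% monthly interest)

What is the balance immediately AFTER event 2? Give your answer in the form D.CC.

Answer: 1525.00

Derivation:
After 1 (year_end (apply 5% annual interest)): balance=$525.00 total_interest=$25.00
After 2 (deposit($1000)): balance=$1525.00 total_interest=$25.00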